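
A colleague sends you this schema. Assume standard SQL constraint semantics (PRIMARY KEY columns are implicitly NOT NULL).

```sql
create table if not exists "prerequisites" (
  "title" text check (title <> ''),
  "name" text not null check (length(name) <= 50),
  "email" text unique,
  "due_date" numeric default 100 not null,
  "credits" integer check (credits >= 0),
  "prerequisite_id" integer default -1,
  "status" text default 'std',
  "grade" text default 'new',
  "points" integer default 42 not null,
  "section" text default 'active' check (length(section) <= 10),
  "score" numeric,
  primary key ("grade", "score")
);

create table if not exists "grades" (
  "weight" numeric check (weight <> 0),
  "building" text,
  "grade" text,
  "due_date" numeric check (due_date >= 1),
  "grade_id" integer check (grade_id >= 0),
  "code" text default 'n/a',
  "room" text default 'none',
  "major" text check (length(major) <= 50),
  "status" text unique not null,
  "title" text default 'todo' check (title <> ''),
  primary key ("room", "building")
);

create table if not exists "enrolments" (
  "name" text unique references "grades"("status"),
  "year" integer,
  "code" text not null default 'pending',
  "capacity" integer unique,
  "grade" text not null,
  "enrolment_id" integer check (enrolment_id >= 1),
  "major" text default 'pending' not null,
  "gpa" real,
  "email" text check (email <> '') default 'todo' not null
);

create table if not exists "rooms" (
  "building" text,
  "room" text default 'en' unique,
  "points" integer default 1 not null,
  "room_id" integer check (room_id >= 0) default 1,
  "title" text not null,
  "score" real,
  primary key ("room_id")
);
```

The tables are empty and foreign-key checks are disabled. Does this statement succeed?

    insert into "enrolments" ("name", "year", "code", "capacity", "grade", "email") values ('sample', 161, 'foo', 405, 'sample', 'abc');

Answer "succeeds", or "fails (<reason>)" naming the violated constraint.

succeeds

NOT NULL columns: code is supplied; email is supplied; grade is supplied; major defaults to 'pending'.
CHECK constraints: 'abc' satisfies (email <> '').
No constraint is violated.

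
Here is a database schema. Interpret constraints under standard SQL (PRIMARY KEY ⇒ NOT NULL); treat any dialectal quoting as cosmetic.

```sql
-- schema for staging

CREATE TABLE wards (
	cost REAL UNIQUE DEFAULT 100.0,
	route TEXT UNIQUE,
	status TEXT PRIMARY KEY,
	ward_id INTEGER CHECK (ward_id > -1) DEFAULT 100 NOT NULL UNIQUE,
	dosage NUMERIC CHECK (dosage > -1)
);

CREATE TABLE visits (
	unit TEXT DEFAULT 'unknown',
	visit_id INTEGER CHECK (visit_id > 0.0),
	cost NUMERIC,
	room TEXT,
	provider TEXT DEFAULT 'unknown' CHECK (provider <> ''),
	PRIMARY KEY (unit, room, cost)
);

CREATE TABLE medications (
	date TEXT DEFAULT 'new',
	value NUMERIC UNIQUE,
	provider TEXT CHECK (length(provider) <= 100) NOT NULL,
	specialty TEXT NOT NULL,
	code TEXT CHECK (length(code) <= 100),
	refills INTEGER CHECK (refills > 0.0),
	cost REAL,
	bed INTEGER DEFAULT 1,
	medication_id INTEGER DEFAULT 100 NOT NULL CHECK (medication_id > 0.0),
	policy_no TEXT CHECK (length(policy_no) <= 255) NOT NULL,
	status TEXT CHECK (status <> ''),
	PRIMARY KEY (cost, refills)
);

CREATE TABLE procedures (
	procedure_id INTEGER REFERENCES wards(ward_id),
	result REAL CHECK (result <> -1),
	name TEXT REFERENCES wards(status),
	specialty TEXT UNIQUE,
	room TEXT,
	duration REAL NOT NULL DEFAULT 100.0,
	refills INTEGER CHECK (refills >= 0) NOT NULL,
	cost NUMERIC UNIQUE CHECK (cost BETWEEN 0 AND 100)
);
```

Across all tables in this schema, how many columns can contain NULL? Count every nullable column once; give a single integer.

wards: 3 nullable (cost, route, dosage — PK (status) and explicit NOT NULL columns excluded).
visits: 2 nullable (visit_id, provider — PK (unit, room, cost) and explicit NOT NULL columns excluded).
medications: 5 nullable (date, value, code, bed, status — PK (cost, refills) and explicit NOT NULL columns excluded).
procedures: 6 nullable (procedure_id, result, name, specialty, room, cost — PK none and explicit NOT NULL columns excluded).
Total: 3 + 2 + 5 + 6 = 16.

16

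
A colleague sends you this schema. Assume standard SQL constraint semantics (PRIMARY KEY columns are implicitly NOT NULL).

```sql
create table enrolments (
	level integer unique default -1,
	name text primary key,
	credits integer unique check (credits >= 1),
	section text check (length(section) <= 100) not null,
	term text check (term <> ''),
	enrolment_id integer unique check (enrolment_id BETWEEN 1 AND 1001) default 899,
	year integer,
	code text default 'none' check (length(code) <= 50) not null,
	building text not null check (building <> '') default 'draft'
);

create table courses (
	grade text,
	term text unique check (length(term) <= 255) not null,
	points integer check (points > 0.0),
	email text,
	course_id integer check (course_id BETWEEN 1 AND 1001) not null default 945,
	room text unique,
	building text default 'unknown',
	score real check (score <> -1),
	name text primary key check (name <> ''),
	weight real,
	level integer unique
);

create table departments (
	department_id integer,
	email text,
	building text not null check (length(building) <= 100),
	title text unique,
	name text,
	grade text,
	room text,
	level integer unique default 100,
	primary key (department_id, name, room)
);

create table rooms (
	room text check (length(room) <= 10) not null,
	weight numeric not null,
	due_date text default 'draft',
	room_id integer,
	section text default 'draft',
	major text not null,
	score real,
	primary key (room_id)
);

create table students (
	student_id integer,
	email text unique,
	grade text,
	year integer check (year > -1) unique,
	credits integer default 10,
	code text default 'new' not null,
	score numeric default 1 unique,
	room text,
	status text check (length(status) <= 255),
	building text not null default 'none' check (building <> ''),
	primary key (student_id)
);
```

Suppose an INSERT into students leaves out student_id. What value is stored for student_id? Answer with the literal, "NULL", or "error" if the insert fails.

student_id has no DEFAULT clause.
Omitting it would insert NULL, but it is part of the PRIMARY KEY, so the INSERT fails.

error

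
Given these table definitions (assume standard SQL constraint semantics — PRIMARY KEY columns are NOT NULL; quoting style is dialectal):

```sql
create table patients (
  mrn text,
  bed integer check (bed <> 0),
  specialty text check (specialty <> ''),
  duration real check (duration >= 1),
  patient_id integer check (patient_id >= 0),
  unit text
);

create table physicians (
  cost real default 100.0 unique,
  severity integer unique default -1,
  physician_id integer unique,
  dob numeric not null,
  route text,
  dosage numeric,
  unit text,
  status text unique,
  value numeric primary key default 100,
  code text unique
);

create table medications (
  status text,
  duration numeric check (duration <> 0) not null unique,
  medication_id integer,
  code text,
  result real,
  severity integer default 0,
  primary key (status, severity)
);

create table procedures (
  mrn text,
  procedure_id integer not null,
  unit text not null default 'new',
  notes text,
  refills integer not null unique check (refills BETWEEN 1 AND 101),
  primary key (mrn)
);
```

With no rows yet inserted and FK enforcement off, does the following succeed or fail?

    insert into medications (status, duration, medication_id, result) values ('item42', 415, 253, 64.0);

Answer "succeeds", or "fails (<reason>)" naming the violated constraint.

succeeds

NOT NULL columns: duration is supplied; severity defaults to 0; status is supplied.
CHECK constraints: 415 satisfies (duration <> 0).
No constraint is violated.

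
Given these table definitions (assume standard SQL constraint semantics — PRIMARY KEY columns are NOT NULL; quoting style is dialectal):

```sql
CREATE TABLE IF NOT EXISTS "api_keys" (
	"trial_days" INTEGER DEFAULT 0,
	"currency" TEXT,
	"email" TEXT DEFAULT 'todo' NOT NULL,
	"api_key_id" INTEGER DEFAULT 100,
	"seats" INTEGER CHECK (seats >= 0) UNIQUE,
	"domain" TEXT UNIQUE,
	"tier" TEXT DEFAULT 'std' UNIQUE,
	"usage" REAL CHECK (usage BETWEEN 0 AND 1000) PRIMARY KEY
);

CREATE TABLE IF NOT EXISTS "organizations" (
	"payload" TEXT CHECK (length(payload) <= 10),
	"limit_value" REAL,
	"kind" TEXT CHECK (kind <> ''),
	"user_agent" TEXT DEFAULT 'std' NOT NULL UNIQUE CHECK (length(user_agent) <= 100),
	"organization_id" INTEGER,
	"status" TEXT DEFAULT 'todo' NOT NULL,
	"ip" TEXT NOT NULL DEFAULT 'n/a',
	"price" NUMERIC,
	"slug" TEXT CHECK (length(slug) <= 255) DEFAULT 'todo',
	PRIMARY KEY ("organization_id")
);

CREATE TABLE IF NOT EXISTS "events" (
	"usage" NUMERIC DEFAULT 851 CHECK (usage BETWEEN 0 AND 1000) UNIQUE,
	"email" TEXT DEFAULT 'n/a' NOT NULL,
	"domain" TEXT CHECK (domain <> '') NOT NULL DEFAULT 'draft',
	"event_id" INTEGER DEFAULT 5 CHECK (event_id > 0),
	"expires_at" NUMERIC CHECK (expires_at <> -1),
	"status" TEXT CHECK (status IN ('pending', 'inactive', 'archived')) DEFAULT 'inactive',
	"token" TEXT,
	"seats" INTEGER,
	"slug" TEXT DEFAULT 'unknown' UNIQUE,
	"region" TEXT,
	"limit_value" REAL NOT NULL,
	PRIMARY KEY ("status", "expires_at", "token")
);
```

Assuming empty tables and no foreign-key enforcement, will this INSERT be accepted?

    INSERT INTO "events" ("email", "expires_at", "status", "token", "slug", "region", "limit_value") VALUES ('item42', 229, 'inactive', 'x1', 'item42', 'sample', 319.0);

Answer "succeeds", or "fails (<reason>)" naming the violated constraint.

NOT NULL columns: domain defaults to 'draft'; email is supplied; expires_at is supplied; limit_value is supplied; status is supplied; token is supplied.
CHECK constraints: 229 satisfies (expires_at <> -1); 'inactive' satisfies (status IN ('pending', 'inactive', 'archived')).
No constraint is violated.

succeeds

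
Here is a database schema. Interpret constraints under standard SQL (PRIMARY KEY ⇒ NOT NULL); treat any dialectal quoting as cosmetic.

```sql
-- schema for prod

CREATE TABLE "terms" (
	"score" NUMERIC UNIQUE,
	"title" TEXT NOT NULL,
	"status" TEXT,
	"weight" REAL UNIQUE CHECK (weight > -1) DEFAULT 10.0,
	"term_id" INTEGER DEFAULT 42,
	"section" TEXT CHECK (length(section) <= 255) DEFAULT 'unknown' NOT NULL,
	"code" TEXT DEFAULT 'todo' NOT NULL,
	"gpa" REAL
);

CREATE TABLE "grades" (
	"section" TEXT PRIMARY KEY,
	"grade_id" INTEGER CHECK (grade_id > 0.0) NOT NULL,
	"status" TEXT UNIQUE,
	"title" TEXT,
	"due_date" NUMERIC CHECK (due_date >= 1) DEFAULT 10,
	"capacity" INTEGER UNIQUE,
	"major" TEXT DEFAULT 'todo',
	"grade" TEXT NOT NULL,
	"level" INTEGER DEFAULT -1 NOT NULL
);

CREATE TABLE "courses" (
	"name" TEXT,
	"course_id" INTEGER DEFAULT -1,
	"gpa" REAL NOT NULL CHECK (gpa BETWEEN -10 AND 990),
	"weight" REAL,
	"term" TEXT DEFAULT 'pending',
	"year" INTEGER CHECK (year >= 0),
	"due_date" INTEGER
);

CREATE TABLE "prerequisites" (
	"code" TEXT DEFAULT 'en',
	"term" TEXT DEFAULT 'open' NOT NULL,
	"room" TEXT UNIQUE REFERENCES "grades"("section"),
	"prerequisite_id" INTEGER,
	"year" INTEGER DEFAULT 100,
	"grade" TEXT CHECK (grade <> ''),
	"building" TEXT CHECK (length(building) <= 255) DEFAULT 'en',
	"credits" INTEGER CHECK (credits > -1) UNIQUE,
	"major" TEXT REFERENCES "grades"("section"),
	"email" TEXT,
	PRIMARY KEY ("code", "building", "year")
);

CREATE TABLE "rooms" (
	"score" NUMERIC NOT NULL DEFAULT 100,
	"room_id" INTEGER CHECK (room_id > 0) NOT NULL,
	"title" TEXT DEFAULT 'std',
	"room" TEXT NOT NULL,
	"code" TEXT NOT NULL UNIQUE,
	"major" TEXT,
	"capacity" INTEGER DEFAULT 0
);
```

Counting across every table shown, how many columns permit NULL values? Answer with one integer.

terms: 5 nullable (score, status, weight, term_id, gpa — PK none and explicit NOT NULL columns excluded).
grades: 5 nullable (status, title, due_date, capacity, major — PK (section) and explicit NOT NULL columns excluded).
courses: 6 nullable (name, course_id, weight, term, year, due_date — PK none and explicit NOT NULL columns excluded).
prerequisites: 6 nullable (room, prerequisite_id, grade, credits, major, email — PK (code, building, year) and explicit NOT NULL columns excluded).
rooms: 3 nullable (title, major, capacity — PK none and explicit NOT NULL columns excluded).
Total: 5 + 5 + 6 + 6 + 3 = 25.

25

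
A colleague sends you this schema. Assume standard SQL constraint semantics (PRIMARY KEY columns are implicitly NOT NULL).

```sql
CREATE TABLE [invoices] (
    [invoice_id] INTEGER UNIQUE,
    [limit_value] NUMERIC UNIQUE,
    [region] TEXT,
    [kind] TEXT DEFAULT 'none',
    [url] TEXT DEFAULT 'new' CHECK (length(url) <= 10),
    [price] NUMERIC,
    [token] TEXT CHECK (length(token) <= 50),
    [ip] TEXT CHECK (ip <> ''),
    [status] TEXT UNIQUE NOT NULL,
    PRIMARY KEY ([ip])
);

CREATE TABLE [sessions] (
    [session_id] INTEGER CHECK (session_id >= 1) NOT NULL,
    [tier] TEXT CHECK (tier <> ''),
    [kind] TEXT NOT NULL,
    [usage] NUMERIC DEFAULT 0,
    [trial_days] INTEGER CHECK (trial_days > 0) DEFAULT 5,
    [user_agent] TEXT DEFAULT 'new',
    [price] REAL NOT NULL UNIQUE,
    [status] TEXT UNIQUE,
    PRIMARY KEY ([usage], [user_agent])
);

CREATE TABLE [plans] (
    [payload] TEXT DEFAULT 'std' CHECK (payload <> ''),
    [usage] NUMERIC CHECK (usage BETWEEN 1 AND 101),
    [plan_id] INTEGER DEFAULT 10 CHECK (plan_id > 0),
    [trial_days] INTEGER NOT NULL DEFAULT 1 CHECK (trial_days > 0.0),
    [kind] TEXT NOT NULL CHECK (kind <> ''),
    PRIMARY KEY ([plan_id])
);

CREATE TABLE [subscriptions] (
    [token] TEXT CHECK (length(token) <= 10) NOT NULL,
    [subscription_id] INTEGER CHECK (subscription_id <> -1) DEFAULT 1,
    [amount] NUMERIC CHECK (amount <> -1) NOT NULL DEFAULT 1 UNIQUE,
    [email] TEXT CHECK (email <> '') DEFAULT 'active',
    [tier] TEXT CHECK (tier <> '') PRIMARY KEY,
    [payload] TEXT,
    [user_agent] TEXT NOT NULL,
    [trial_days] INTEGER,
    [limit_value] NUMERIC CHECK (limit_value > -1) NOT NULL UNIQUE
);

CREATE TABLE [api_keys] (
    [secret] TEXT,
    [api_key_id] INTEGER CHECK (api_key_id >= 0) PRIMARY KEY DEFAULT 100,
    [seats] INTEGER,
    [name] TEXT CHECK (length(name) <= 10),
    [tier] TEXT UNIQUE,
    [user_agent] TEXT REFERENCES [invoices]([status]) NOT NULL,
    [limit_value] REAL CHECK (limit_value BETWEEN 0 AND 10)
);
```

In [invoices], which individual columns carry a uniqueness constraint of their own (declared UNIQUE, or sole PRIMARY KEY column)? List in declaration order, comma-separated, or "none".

invoice_id, limit_value, ip, status

- invoice_id: declared UNIQUE → unique.
- limit_value: declared UNIQUE → unique.
- region: no UNIQUE or single-column PK constraint.
- kind: no UNIQUE or single-column PK constraint.
- url: no UNIQUE or single-column PK constraint.
- price: no UNIQUE or single-column PK constraint.
- token: no UNIQUE or single-column PK constraint.
- ip: single-column PRIMARY KEY → unique.
- status: declared UNIQUE → unique.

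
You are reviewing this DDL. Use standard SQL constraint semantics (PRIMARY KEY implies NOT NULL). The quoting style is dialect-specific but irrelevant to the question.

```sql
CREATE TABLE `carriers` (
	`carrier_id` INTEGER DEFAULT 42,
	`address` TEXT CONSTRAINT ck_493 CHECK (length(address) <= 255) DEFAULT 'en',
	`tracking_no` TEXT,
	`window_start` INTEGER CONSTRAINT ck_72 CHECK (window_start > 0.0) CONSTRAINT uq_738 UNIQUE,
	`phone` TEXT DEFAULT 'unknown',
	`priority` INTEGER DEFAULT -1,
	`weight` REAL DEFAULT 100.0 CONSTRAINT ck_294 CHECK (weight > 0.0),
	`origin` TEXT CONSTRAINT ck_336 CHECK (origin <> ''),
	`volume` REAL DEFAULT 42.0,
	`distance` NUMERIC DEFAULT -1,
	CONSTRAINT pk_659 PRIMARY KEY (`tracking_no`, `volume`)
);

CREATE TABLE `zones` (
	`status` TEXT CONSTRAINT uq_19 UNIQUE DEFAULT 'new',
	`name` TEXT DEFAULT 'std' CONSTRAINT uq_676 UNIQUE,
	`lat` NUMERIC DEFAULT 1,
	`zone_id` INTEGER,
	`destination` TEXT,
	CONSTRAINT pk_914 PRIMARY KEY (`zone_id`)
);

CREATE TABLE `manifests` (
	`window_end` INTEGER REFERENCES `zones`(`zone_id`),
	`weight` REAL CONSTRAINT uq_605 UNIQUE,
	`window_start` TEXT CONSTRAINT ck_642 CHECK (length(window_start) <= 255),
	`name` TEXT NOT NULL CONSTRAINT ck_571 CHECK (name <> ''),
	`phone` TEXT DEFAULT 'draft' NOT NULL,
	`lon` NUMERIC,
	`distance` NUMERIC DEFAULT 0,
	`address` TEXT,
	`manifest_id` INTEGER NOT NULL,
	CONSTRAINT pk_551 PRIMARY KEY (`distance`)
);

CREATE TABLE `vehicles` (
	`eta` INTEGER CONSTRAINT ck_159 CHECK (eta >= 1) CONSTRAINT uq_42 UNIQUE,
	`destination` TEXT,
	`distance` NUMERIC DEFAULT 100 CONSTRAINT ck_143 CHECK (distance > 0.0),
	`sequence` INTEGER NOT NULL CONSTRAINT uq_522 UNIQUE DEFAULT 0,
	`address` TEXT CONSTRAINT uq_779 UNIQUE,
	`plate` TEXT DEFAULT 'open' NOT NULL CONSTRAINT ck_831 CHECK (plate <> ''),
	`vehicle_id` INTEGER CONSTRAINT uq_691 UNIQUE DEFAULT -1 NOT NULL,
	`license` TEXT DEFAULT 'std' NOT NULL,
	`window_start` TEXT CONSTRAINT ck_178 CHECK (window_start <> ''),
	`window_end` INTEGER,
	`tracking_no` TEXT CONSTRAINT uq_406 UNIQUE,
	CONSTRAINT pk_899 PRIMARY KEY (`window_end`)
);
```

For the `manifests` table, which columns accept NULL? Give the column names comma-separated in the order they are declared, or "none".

- window_end: a foreign key column may be NULL unless separately constrained → nullable.
- weight: UNIQUE does not imply NOT NULL → nullable.
- window_start: CHECK does not forbid NULL (a CHECK constraint passes when its expression is NULL) → nullable.
- name: declared NOT NULL → not nullable.
- phone: declared NOT NULL → not nullable.
- lon: no NOT NULL constraint applies → nullable.
- distance: part of the PRIMARY KEY, which implies NOT NULL → not nullable.
- address: no NOT NULL constraint applies → nullable.
- manifest_id: declared NOT NULL → not nullable.

window_end, weight, window_start, lon, address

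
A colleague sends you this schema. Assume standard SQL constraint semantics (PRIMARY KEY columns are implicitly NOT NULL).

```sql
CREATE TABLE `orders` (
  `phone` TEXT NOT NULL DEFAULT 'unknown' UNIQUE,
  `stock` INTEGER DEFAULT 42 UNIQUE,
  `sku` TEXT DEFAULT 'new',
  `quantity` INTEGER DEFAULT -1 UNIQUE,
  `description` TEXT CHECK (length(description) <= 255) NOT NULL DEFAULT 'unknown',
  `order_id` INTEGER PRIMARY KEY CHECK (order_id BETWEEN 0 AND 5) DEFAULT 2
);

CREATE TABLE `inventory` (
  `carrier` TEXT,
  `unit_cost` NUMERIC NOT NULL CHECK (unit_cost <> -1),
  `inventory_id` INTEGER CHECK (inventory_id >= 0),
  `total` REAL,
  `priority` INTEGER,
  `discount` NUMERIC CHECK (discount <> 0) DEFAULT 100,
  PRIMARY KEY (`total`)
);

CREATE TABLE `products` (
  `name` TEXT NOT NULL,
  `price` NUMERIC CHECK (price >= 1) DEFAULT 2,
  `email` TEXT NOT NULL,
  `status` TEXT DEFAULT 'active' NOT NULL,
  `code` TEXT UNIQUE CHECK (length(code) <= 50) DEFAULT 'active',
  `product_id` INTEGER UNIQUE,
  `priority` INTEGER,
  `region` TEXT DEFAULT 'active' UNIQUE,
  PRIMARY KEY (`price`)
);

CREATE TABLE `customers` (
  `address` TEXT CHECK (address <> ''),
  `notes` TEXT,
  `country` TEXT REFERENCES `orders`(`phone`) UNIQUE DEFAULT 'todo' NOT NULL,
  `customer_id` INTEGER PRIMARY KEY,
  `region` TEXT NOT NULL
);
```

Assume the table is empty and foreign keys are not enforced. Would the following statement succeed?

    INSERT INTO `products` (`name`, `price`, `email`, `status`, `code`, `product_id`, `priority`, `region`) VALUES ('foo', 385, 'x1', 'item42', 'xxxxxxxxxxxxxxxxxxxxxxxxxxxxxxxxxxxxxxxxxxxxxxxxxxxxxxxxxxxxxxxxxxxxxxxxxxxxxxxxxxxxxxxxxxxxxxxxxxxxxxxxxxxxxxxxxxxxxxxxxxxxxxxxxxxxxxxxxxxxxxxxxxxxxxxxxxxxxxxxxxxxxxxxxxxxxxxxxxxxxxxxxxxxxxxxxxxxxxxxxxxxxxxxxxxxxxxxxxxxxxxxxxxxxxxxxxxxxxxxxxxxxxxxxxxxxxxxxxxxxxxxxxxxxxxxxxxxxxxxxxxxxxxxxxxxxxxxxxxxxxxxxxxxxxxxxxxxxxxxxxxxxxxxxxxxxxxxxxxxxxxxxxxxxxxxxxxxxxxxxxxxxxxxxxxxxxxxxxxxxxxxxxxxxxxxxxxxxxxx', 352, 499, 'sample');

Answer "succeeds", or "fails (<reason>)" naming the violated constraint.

fails (CHECK on code)

The value 'xxxxxxxxxxxxxxxxxxxxxxxxxxxxxxxxxxxxxxxxxxxxxxxxxxxxxxxxxxxxxxxxxxxxxxxxxxxxxxxxxxxxxxxxxxxxxxxxxxxxxxxxxxxxxxxxxxxxxxxxxxxxxxxxxxxxxxxxxxxxxxxxxxxxxxxxxxxxxxxxxxxxxxxxxxxxxxxxxxxxxxxxxxxxxxxxxxxxxxxxxxxxxxxxxxxxxxxxxxxxxxxxxxxxxxxxxxxxxxxxxxxxxxxxxxxxxxxxxxxxxxxxxxxxxxxxxxxxxxxxxxxxxxxxxxxxxxxxxxxxxxxxxxxxxxxxxxxxxxxxxxxxxxxxxxxxxxxxxxxxxxxxxxxxxxxxxxxxxxxxxxxxxxxxxxxxxxxxxxxxxxxxxxxxxxxxxxxxxxxx' for code violates CHECK (length(code) <= 50).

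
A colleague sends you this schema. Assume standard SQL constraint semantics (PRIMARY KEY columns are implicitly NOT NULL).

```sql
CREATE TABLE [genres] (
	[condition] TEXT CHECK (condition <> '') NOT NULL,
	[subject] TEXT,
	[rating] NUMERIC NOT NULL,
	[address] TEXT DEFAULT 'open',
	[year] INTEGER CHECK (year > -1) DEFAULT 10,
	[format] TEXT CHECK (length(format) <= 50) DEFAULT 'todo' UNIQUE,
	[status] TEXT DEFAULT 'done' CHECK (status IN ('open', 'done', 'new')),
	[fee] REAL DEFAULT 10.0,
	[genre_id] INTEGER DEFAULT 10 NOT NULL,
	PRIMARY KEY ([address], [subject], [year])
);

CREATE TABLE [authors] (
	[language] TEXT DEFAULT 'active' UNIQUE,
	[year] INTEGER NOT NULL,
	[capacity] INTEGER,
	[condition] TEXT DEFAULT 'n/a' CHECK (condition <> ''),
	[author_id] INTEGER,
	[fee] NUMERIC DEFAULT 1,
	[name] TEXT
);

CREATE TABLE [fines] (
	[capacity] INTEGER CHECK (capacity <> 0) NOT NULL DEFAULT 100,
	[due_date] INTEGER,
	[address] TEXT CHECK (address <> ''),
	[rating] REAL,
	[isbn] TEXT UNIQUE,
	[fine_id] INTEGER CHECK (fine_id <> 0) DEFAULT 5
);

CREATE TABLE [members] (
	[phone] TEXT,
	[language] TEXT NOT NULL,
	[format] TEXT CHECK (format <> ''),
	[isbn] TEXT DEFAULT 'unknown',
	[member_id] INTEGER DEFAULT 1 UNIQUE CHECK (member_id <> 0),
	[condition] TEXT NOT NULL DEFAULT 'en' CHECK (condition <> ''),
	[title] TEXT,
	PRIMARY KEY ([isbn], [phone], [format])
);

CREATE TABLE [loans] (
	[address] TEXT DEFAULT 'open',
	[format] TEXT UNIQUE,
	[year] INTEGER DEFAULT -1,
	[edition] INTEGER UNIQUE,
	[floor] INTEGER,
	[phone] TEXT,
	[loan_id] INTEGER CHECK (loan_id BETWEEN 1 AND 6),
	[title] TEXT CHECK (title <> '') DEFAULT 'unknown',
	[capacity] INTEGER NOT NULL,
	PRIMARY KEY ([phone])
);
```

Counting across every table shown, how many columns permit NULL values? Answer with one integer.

23

genres: 3 nullable (format, status, fee — PK (address, subject, year) and explicit NOT NULL columns excluded).
authors: 6 nullable (language, capacity, condition, author_id, fee, name — PK none and explicit NOT NULL columns excluded).
fines: 5 nullable (due_date, address, rating, isbn, fine_id — PK none and explicit NOT NULL columns excluded).
members: 2 nullable (member_id, title — PK (isbn, phone, format) and explicit NOT NULL columns excluded).
loans: 7 nullable (address, format, year, edition, floor, loan_id, title — PK (phone) and explicit NOT NULL columns excluded).
Total: 3 + 6 + 5 + 2 + 7 = 23.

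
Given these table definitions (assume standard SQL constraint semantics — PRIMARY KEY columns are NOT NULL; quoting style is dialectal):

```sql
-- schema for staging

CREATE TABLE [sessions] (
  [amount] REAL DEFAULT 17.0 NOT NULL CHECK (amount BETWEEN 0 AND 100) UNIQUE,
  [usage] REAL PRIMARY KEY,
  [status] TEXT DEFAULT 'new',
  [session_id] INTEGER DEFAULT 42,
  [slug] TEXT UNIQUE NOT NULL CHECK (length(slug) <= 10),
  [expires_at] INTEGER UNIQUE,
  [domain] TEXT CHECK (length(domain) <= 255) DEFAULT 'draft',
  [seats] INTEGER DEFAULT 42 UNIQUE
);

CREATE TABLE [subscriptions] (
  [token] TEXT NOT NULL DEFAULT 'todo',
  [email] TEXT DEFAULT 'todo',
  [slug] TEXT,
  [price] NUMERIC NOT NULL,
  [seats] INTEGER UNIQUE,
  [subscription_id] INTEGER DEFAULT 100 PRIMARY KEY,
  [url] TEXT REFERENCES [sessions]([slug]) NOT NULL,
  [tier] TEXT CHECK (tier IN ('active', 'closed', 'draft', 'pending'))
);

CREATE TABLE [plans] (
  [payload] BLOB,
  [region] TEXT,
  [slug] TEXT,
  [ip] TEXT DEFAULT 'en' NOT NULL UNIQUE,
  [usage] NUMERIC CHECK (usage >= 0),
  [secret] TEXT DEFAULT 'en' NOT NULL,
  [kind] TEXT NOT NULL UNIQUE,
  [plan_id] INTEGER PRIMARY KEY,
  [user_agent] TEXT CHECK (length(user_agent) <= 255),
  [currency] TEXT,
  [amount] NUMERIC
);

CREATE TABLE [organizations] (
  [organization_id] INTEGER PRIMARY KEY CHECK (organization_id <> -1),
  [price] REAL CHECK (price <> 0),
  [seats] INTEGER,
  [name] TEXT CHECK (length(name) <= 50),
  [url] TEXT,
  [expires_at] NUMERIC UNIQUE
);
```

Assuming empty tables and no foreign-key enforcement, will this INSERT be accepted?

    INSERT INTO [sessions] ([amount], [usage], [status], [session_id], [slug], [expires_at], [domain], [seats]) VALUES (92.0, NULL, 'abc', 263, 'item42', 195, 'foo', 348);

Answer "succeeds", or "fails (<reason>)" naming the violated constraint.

fails (NOT NULL on usage)

usage is explicitly set to NULL, but usage is part of the PRIMARY KEY (implied NOT NULL).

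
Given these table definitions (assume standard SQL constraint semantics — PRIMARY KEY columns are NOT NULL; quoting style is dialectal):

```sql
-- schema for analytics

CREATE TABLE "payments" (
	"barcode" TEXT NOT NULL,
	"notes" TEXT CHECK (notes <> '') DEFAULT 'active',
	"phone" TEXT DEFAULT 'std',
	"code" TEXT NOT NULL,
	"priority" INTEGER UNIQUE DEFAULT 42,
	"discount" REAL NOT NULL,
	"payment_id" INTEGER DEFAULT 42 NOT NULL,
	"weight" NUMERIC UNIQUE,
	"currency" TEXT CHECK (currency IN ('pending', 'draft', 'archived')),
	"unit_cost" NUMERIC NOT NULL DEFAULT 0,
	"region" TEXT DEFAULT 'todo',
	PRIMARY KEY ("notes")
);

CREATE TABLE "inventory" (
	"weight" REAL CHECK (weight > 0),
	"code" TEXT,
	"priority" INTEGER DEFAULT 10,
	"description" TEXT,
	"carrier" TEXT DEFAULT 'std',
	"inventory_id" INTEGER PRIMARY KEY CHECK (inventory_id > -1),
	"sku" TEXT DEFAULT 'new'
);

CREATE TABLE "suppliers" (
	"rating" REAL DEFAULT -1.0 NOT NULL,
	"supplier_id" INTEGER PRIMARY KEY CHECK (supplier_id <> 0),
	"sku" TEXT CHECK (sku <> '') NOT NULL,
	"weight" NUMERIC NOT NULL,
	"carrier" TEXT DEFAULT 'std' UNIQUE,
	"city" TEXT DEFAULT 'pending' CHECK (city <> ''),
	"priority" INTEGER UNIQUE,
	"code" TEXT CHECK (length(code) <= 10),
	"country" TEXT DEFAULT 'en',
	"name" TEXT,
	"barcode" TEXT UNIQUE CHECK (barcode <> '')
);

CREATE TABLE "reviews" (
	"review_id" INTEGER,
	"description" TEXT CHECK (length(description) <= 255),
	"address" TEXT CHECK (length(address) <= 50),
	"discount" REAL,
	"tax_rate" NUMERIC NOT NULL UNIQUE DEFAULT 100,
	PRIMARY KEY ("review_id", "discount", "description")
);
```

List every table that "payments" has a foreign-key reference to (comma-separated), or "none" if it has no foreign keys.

none

No column in payments has a REFERENCES clause.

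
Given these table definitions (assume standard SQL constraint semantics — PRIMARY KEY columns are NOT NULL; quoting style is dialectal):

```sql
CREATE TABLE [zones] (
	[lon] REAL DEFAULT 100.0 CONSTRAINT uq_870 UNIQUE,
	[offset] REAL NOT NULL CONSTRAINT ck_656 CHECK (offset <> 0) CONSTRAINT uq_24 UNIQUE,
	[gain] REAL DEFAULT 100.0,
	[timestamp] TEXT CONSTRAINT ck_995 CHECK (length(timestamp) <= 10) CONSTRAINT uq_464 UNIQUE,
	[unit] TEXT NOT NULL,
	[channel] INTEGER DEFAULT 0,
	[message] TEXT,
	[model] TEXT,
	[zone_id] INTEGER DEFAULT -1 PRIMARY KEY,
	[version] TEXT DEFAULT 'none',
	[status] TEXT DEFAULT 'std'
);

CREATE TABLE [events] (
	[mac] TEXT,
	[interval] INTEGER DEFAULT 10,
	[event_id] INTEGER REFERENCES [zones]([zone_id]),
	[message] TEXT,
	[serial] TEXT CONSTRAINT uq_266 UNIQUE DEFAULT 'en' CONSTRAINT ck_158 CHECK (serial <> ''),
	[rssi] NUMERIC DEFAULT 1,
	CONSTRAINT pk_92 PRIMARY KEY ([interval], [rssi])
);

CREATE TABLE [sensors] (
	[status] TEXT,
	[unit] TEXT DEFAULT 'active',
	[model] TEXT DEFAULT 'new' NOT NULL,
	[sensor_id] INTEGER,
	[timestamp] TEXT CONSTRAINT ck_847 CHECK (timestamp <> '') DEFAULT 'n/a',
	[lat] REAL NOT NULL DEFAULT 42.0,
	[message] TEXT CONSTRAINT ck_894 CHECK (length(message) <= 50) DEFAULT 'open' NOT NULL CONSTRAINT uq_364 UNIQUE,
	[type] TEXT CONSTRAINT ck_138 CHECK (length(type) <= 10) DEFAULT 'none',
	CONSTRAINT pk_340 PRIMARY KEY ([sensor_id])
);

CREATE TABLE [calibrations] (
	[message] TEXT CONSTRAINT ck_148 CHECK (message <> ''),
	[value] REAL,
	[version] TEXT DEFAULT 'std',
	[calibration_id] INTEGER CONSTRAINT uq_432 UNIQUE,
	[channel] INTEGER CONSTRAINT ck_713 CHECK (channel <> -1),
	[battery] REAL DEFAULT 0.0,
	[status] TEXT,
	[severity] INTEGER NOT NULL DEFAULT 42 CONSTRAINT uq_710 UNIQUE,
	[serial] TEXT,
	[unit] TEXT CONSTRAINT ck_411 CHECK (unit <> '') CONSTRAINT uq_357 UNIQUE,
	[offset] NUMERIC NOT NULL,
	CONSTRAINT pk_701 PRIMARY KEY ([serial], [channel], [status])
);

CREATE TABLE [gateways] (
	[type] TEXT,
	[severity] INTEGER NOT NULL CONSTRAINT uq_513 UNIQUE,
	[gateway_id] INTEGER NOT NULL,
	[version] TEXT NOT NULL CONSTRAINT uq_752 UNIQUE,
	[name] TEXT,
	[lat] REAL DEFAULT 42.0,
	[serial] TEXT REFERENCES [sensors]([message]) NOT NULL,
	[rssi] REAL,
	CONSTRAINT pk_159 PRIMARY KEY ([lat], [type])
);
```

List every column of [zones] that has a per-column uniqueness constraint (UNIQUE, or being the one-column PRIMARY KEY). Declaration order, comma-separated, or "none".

lon, offset, timestamp, zone_id

- lon: declared UNIQUE → unique.
- offset: declared UNIQUE → unique.
- gain: no UNIQUE or single-column PK constraint.
- timestamp: declared UNIQUE → unique.
- unit: no UNIQUE or single-column PK constraint.
- channel: no UNIQUE or single-column PK constraint.
- message: no UNIQUE or single-column PK constraint.
- model: no UNIQUE or single-column PK constraint.
- zone_id: single-column PRIMARY KEY → unique.
- version: no UNIQUE or single-column PK constraint.
- status: no UNIQUE or single-column PK constraint.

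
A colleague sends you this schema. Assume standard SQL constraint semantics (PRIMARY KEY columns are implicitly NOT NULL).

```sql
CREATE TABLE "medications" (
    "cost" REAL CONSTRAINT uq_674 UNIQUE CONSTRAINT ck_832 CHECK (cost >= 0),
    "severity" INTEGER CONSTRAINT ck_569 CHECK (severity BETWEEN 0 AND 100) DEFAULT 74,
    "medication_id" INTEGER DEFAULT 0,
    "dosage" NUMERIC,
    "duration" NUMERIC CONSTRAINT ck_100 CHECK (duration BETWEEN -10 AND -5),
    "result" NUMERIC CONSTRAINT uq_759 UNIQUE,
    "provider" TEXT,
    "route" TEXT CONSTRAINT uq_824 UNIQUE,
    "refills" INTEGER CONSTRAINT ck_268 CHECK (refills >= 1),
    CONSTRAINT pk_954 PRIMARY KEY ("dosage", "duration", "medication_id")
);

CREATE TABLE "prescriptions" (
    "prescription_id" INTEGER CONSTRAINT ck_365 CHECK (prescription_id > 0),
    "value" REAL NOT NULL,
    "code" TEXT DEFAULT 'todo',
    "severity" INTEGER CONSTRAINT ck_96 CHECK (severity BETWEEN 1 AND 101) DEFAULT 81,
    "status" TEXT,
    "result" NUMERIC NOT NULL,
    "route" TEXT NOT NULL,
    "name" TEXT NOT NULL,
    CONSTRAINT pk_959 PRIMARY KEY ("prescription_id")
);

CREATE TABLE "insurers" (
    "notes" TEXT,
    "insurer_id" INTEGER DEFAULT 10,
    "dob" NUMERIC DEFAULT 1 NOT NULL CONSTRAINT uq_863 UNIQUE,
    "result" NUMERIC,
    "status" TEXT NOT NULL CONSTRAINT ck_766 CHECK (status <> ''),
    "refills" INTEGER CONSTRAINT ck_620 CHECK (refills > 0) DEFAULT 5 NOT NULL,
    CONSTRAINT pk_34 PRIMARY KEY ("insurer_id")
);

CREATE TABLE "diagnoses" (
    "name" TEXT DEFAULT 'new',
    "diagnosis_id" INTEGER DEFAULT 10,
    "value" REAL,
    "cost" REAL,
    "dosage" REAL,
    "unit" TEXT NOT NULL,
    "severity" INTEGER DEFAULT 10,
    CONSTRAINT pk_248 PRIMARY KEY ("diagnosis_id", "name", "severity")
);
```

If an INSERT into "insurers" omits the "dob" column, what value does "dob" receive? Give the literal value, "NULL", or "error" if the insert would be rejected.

1

dob has an explicit DEFAULT 1.
When the column is omitted from an INSERT, that default is used.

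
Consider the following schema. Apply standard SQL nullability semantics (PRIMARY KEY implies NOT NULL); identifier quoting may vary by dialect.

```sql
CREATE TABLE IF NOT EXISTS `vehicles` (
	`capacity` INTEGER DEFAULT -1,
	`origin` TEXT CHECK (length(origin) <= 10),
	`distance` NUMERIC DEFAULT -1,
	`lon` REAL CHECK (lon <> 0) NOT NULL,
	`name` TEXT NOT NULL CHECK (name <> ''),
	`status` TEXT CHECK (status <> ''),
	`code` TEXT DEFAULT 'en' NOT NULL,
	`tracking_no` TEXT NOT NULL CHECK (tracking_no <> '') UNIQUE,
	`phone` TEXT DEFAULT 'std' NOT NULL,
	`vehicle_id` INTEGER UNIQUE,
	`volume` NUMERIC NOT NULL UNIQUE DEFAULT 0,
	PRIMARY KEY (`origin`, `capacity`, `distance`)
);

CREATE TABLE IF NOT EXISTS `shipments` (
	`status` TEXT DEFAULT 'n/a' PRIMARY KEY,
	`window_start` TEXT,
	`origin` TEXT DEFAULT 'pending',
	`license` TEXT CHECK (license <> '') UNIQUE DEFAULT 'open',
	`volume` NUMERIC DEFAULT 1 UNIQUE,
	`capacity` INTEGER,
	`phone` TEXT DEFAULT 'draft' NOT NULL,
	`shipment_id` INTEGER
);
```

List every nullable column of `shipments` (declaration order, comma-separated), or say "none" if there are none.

- status: part of the PRIMARY KEY, which implies NOT NULL → not nullable.
- window_start: no NOT NULL constraint applies → nullable.
- origin: DEFAULT only fills an omitted column; an explicit NULL is still allowed → nullable.
- license: CHECK does not forbid NULL (a CHECK constraint passes when its expression is NULL) → nullable.
- volume: UNIQUE does not imply NOT NULL → nullable.
- capacity: no NOT NULL constraint applies → nullable.
- phone: declared NOT NULL → not nullable.
- shipment_id: no NOT NULL constraint applies → nullable.

window_start, origin, license, volume, capacity, shipment_id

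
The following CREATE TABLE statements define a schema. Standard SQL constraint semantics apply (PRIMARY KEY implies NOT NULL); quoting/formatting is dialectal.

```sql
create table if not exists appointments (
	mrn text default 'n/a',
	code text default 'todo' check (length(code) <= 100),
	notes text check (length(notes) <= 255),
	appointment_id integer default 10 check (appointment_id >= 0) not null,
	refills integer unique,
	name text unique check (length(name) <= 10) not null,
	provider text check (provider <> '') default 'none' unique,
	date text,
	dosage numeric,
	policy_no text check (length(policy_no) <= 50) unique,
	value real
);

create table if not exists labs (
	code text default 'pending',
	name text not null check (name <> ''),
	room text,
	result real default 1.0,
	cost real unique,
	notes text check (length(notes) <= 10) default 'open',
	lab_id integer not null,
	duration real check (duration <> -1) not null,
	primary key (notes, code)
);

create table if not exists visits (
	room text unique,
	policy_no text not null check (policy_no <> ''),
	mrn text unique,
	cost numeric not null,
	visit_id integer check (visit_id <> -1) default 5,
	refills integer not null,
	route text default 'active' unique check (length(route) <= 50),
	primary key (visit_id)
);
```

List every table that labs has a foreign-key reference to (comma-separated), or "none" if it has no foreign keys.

none

No column in labs has a REFERENCES clause.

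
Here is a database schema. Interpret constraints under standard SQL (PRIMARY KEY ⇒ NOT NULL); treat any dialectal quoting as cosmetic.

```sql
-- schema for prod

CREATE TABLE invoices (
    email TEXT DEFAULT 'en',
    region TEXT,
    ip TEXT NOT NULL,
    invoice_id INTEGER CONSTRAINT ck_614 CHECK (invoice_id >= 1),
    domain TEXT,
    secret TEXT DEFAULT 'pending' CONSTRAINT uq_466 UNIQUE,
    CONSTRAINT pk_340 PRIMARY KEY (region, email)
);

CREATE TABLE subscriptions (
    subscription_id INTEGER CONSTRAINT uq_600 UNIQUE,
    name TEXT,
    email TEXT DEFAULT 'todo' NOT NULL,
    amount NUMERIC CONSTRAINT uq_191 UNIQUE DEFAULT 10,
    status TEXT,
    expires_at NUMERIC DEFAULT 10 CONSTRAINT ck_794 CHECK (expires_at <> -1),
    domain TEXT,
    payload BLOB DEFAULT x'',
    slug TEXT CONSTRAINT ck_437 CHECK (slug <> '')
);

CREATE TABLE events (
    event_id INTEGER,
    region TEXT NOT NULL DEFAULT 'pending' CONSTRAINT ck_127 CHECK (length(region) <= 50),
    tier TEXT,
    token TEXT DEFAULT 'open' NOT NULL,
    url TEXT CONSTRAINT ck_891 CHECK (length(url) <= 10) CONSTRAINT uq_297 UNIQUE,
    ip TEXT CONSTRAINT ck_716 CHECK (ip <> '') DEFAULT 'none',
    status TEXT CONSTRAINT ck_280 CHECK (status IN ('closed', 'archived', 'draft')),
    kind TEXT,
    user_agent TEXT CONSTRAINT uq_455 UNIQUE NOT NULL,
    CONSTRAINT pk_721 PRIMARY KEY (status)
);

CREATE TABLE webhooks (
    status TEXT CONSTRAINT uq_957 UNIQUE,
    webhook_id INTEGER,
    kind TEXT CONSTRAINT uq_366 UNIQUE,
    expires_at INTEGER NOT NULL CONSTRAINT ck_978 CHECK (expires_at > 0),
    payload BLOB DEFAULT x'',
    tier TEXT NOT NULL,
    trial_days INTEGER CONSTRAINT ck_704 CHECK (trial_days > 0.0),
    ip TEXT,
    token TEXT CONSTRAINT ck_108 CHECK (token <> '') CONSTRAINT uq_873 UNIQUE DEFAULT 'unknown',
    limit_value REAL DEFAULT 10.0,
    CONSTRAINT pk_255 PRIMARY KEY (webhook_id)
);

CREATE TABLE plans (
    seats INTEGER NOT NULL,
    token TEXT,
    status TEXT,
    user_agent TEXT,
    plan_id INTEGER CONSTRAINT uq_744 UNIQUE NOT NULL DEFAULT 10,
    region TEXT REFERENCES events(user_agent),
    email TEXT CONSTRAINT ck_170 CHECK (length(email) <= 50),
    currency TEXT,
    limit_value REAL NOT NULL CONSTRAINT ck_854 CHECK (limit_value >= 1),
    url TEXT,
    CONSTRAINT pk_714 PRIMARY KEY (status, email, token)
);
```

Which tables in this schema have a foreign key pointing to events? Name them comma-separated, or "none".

- plans.region references events(user_agent).

plans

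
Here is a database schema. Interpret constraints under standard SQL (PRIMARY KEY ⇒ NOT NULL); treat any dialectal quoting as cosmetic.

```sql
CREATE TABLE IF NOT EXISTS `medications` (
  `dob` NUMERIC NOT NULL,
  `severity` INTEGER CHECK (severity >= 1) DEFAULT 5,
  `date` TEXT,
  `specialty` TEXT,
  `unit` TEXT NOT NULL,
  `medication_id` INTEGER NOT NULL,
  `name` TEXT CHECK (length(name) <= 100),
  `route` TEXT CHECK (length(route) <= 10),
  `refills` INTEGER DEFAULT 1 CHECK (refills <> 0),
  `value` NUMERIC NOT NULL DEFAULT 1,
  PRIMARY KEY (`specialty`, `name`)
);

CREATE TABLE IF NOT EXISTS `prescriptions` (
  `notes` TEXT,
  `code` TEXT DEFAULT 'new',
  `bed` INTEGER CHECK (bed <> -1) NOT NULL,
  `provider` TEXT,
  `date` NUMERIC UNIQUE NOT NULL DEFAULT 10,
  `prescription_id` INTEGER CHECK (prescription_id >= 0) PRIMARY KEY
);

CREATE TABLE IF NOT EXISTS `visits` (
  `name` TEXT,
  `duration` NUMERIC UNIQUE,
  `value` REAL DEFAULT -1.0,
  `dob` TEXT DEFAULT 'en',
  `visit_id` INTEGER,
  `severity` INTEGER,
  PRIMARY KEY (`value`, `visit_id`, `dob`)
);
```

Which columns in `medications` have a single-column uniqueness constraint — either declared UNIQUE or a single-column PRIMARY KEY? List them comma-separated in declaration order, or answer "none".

none

- dob: no UNIQUE or single-column PK constraint.
- severity: no UNIQUE or single-column PK constraint.
- date: no UNIQUE or single-column PK constraint.
- specialty: part of a composite PRIMARY KEY — only the tuple is unique, not this column on its own.
- unit: no UNIQUE or single-column PK constraint.
- medication_id: no UNIQUE or single-column PK constraint.
- name: part of a composite PRIMARY KEY — only the tuple is unique, not this column on its own.
- route: no UNIQUE or single-column PK constraint.
- refills: no UNIQUE or single-column PK constraint.
- value: no UNIQUE or single-column PK constraint.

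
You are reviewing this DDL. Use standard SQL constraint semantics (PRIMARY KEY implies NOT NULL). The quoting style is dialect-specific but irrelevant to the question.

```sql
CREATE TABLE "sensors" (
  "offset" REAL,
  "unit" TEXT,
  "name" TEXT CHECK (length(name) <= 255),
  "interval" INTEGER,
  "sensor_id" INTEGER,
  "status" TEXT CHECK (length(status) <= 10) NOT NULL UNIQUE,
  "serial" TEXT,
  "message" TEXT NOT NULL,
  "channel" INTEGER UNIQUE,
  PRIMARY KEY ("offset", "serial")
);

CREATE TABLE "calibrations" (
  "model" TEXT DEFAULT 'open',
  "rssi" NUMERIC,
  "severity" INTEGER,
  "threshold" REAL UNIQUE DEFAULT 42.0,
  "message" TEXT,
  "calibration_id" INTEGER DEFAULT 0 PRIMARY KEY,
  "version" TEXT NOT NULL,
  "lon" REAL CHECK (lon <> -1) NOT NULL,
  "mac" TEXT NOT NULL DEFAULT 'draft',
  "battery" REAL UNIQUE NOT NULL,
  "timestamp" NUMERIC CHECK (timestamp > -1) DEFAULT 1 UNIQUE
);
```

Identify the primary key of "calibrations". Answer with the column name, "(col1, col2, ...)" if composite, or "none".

calibration_id

calibration_id is declared PRIMARY KEY inline on the column.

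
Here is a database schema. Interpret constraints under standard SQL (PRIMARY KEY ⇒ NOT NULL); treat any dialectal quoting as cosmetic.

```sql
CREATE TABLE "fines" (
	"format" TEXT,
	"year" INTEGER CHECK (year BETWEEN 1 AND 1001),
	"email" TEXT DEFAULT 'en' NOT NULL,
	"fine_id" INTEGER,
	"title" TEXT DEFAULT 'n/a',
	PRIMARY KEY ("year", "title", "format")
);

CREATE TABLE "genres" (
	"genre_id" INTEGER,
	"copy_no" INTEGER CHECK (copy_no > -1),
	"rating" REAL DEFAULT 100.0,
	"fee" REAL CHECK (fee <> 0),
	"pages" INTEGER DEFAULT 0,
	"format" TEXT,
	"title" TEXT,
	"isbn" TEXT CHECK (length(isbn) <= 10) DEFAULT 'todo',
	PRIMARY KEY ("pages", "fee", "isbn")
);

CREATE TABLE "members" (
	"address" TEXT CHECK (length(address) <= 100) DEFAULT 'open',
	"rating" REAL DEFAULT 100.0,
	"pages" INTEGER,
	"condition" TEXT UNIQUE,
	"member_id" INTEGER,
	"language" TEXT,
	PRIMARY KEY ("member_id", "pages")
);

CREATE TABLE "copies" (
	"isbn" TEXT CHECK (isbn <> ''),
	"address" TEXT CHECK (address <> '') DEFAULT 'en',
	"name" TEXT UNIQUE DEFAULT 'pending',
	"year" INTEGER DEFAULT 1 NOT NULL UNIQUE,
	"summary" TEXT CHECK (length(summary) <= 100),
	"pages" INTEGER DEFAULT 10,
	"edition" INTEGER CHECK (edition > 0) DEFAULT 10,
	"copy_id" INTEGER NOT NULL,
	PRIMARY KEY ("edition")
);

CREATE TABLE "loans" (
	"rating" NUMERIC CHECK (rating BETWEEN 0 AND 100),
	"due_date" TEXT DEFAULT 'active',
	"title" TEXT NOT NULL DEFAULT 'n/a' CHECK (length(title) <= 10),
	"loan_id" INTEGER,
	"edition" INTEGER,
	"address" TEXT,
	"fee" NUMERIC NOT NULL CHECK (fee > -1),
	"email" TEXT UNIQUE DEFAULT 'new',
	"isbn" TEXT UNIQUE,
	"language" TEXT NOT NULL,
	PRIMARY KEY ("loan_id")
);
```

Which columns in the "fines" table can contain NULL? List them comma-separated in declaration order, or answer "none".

- format: part of the PRIMARY KEY, which implies NOT NULL → not nullable.
- year: part of the PRIMARY KEY, which implies NOT NULL → not nullable.
- email: declared NOT NULL → not nullable.
- fine_id: no NOT NULL constraint applies → nullable.
- title: part of the PRIMARY KEY, which implies NOT NULL → not nullable.

fine_id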